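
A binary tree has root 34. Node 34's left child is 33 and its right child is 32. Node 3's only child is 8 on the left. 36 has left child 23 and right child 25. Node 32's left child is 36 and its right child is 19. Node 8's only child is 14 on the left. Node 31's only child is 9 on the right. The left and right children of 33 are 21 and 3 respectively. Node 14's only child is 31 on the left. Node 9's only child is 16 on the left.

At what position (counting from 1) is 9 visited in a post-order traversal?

Post-order visits the left subtree, then the right subtree, then the node.
At 34: go left to 33.
  At 33: go left to 21.
    21 is a leaf — visit 21.
  At 33: go right to 3.
    At 3: go left to 8.
      At 8: go left to 14.
        At 14: go left to 31.
          At 31: no left child.
          At 31: go right to 9.
            At 9: go left to 16.
              16 is a leaf — visit 16.
            At 9: no right child.
            Visit 9.
          Visit 31.
        At 14: no right child.
        Visit 14.
      At 8: no right child.
      Visit 8.
    At 3: no right child.
    Visit 3.
  Visit 33.
At 34: go right to 32.
  At 32: go left to 36.
    At 36: go left to 23.
      23 is a leaf — visit 23.
    At 36: go right to 25.
      25 is a leaf — visit 25.
    Visit 36.
  At 32: go right to 19.
    19 is a leaf — visit 19.
  Visit 32.
Visit 34.
Full post-order sequence: 21, 16, 9, 31, 14, 8, 3, 33, 23, 25, 36, 19, 32, 34.

3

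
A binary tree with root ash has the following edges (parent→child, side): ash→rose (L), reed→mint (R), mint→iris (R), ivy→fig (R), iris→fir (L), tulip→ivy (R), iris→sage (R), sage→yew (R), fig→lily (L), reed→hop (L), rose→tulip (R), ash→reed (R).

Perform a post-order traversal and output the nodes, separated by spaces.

lily fig ivy tulip rose hop fir yew sage iris mint reed ash

Post-order visits the left subtree, then the right subtree, then the node.
At ash: go left to rose.
  At rose: no left child.
  At rose: go right to tulip.
    At tulip: no left child.
    At tulip: go right to ivy.
      At ivy: no left child.
      At ivy: go right to fig.
        At fig: go left to lily.
          lily is a leaf — visit lily.
        At fig: no right child.
        Visit fig.
      Visit ivy.
    Visit tulip.
  Visit rose.
At ash: go right to reed.
  At reed: go left to hop.
    hop is a leaf — visit hop.
  At reed: go right to mint.
    At mint: no left child.
    At mint: go right to iris.
      At iris: go left to fir.
        fir is a leaf — visit fir.
      At iris: go right to sage.
        At sage: no left child.
        At sage: go right to yew.
          yew is a leaf — visit yew.
        Visit sage.
      Visit iris.
    Visit mint.
  Visit reed.
Visit ash.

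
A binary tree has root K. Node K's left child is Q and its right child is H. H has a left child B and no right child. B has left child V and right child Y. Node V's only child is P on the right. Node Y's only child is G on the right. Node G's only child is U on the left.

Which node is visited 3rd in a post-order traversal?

Post-order visits the left subtree, then the right subtree, then the node.
At K: go left to Q.
  Q is a leaf — visit Q.
At K: go right to H.
  At H: go left to B.
    At B: go left to V.
      At V: no left child.
      At V: go right to P.
        P is a leaf — visit P.
      Visit V.
    At B: go right to Y.
      At Y: no left child.
      At Y: go right to G.
        At G: go left to U.
          U is a leaf — visit U.
        At G: no right child.
        Visit G.
      Visit Y.
    Visit B.
  At H: no right child.
  Visit H.
Visit K.
Full post-order sequence: Q, P, V, U, G, Y, B, H, K.

V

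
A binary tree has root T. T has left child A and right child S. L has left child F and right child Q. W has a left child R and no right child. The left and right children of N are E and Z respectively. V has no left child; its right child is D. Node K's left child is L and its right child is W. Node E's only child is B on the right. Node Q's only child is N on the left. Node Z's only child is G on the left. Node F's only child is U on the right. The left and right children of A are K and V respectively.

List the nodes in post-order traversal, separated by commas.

Post-order visits the left subtree, then the right subtree, then the node.
At T: go left to A.
  At A: go left to K.
    At K: go left to L.
      At L: go left to F.
        At F: no left child.
        At F: go right to U.
          U is a leaf — visit U.
        Visit F.
      At L: go right to Q.
        At Q: go left to N.
          At N: go left to E.
            At E: no left child.
            At E: go right to B.
              B is a leaf — visit B.
            Visit E.
          At N: go right to Z.
            At Z: go left to G.
              G is a leaf — visit G.
            At Z: no right child.
            Visit Z.
          Visit N.
        At Q: no right child.
        Visit Q.
      Visit L.
    At K: go right to W.
      At W: go left to R.
        R is a leaf — visit R.
      At W: no right child.
      Visit W.
    Visit K.
  At A: go right to V.
    At V: no left child.
    At V: go right to D.
      D is a leaf — visit D.
    Visit V.
  Visit A.
At T: go right to S.
  S is a leaf — visit S.
Visit T.

U, F, B, E, G, Z, N, Q, L, R, W, K, D, V, A, S, T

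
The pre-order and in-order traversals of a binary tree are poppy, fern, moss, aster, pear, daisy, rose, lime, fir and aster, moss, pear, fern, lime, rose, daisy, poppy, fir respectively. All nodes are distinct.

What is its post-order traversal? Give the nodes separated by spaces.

The first element of pre-order is the root; it splits in-order into left and right subtrees.
Root poppy: left subtree has 7 nodes {aster, moss, pear, fern, lime, rose, daisy}, right has 1 {fir}.
  Root fern: left subtree has 3 nodes {aster, moss, pear}, right has 3 {lime, rose, daisy}.
    Root moss: left subtree has 1 node {aster}, right has 1 {pear}.
    Root daisy: left subtree has 2 nodes {lime, rose}, right has 0 { }.
      Root rose: left subtree has 1 node {lime}, right has 0 { }.

aster pear moss lime rose daisy fern fir poppy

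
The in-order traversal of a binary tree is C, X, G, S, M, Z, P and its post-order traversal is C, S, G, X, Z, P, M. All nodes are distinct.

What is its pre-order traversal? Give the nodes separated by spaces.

M X C G S P Z

The last element of post-order is the root; it splits in-order into left and right subtrees.
Root M: left subtree has 4 nodes {C, X, G, S}, right has 2 {Z, P}.
  Root X: left subtree has 1 node {C}, right has 2 {G, S}.
    Root G: left subtree has 0 nodes { }, right has 1 {S}.
  Root P: left subtree has 1 node {Z}, right has 0 { }.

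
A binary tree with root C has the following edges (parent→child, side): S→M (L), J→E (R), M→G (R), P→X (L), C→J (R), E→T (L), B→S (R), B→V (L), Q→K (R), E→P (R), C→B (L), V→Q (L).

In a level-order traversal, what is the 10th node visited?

Level-order visits nodes level by level from the root, left to right within each level.
Level 0: C
Level 1: B, J
Level 2: V, S, E
Level 3: Q, M, T, P
Level 4: K, G, X
Full level-order sequence: C, B, J, V, S, E, Q, M, T, P, K, G, X.

P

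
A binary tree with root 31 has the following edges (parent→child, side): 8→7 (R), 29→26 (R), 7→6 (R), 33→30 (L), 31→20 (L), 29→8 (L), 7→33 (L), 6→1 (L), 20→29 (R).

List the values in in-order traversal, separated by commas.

20, 8, 30, 33, 7, 1, 6, 29, 26, 31

In-order visits the left subtree, then the node, then the right subtree.
At 31: go left to 20.
  At 20: no left child.
  Visit 20.
  At 20: go right to 29.
    At 29: go left to 8.
      At 8: no left child.
      Visit 8.
      At 8: go right to 7.
        At 7: go left to 33.
          At 33: go left to 30.
            30 is a leaf — visit 30.
          Visit 33.
          At 33: no right child.
        Visit 7.
        At 7: go right to 6.
          At 6: go left to 1.
            1 is a leaf — visit 1.
          Visit 6.
          At 6: no right child.
    Visit 29.
    At 29: go right to 26.
      26 is a leaf — visit 26.
Visit 31.
At 31: no right child.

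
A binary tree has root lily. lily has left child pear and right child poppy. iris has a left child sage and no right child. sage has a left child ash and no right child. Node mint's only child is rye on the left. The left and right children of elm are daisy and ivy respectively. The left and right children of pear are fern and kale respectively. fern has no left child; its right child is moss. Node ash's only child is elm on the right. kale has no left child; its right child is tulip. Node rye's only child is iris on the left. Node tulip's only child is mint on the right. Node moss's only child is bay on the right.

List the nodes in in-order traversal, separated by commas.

In-order visits the left subtree, then the node, then the right subtree.
At lily: go left to pear.
  At pear: go left to fern.
    At fern: no left child.
    Visit fern.
    At fern: go right to moss.
      At moss: no left child.
      Visit moss.
      At moss: go right to bay.
        bay is a leaf — visit bay.
  Visit pear.
  At pear: go right to kale.
    At kale: no left child.
    Visit kale.
    At kale: go right to tulip.
      At tulip: no left child.
      Visit tulip.
      At tulip: go right to mint.
        At mint: go left to rye.
          At rye: go left to iris.
            At iris: go left to sage.
              At sage: go left to ash.
                At ash: no left child.
                Visit ash.
                At ash: go right to elm.
                  At elm: go left to daisy.
                    daisy is a leaf — visit daisy.
                  Visit elm.
                  At elm: go right to ivy.
                    ivy is a leaf — visit ivy.
              Visit sage.
              At sage: no right child.
            Visit iris.
            At iris: no right child.
          Visit rye.
          At rye: no right child.
        Visit mint.
        At mint: no right child.
Visit lily.
At lily: go right to poppy.
  poppy is a leaf — visit poppy.

fern, moss, bay, pear, kale, tulip, ash, daisy, elm, ivy, sage, iris, rye, mint, lily, poppy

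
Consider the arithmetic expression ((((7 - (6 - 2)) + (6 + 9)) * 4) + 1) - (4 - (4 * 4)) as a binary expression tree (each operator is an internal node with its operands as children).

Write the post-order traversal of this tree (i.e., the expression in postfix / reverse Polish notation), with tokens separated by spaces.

Post-order on an expression tree gives postfix notation: for each operator, emit left operand, right operand, then the operator.

7 6 2 - - 6 9 + + 4 * 1 + 4 4 4 * - -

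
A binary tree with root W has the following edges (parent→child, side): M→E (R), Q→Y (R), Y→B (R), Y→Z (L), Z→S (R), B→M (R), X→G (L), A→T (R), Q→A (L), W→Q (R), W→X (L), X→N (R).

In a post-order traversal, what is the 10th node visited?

B

Post-order visits the left subtree, then the right subtree, then the node.
At W: go left to X.
  At X: go left to G.
    G is a leaf — visit G.
  At X: go right to N.
    N is a leaf — visit N.
  Visit X.
At W: go right to Q.
  At Q: go left to A.
    At A: no left child.
    At A: go right to T.
      T is a leaf — visit T.
    Visit A.
  At Q: go right to Y.
    At Y: go left to Z.
      At Z: no left child.
      At Z: go right to S.
        S is a leaf — visit S.
      Visit Z.
    At Y: go right to B.
      At B: no left child.
      At B: go right to M.
        At M: no left child.
        At M: go right to E.
          E is a leaf — visit E.
        Visit M.
      Visit B.
    Visit Y.
  Visit Q.
Visit W.
Full post-order sequence: G, N, X, T, A, S, Z, E, M, B, Y, Q, W.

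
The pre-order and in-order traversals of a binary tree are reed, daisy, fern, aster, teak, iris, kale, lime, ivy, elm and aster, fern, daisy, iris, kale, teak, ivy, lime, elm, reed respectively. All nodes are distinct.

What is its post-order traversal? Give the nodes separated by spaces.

aster fern kale iris ivy elm lime teak daisy reed

The first element of pre-order is the root; it splits in-order into left and right subtrees.
Root reed: left subtree has 9 nodes {aster, fern, daisy, iris, kale, teak, ivy, lime, elm}, right has 0 { }.
  Root daisy: left subtree has 2 nodes {aster, fern}, right has 6 {iris, kale, teak, ivy, lime, elm}.
    Root fern: left subtree has 1 node {aster}, right has 0 { }.
    Root teak: left subtree has 2 nodes {iris, kale}, right has 3 {ivy, lime, elm}.
      Root iris: left subtree has 0 nodes { }, right has 1 {kale}.
      Root lime: left subtree has 1 node {ivy}, right has 1 {elm}.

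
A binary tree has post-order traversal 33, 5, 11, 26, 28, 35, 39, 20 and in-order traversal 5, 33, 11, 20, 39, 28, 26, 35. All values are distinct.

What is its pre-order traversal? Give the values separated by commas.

The last element of post-order is the root; it splits in-order into left and right subtrees.
Root 20: left subtree has 3 nodes {5, 33, 11}, right has 4 {39, 28, 26, 35}.
  Root 11: left subtree has 2 nodes {5, 33}, right has 0 { }.
    Root 5: left subtree has 0 nodes { }, right has 1 {33}.
  Root 39: left subtree has 0 nodes { }, right has 3 {28, 26, 35}.
    Root 35: left subtree has 2 nodes {28, 26}, right has 0 { }.
      Root 28: left subtree has 0 nodes { }, right has 1 {26}.

20, 11, 5, 33, 39, 35, 28, 26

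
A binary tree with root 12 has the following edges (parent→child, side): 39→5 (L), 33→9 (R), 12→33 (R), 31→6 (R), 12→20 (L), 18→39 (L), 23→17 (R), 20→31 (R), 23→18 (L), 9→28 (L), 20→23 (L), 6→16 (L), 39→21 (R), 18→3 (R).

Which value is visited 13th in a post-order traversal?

Post-order visits the left subtree, then the right subtree, then the node.
At 12: go left to 20.
  At 20: go left to 23.
    At 23: go left to 18.
      At 18: go left to 39.
        At 39: go left to 5.
          5 is a leaf — visit 5.
        At 39: go right to 21.
          21 is a leaf — visit 21.
        Visit 39.
      At 18: go right to 3.
        3 is a leaf — visit 3.
      Visit 18.
    At 23: go right to 17.
      17 is a leaf — visit 17.
    Visit 23.
  At 20: go right to 31.
    At 31: no left child.
    At 31: go right to 6.
      At 6: go left to 16.
        16 is a leaf — visit 16.
      At 6: no right child.
      Visit 6.
    Visit 31.
  Visit 20.
At 12: go right to 33.
  At 33: no left child.
  At 33: go right to 9.
    At 9: go left to 28.
      28 is a leaf — visit 28.
    At 9: no right child.
    Visit 9.
  Visit 33.
Visit 12.
Full post-order sequence: 5, 21, 39, 3, 18, 17, 23, 16, 6, 31, 20, 28, 9, 33, 12.

9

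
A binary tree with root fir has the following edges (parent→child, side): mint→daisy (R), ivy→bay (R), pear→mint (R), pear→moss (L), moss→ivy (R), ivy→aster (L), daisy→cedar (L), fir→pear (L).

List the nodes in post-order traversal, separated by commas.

aster, bay, ivy, moss, cedar, daisy, mint, pear, fir

Post-order visits the left subtree, then the right subtree, then the node.
At fir: go left to pear.
  At pear: go left to moss.
    At moss: no left child.
    At moss: go right to ivy.
      At ivy: go left to aster.
        aster is a leaf — visit aster.
      At ivy: go right to bay.
        bay is a leaf — visit bay.
      Visit ivy.
    Visit moss.
  At pear: go right to mint.
    At mint: no left child.
    At mint: go right to daisy.
      At daisy: go left to cedar.
        cedar is a leaf — visit cedar.
      At daisy: no right child.
      Visit daisy.
    Visit mint.
  Visit pear.
At fir: no right child.
Visit fir.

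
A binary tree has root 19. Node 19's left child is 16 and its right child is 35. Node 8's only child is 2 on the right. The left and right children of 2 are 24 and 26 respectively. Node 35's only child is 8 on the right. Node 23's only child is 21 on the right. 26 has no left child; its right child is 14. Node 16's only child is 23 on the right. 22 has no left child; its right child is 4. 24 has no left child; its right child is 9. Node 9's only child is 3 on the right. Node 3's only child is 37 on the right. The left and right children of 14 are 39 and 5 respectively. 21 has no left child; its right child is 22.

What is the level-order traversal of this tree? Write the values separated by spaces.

19 16 35 23 8 21 2 22 24 26 4 9 14 3 39 5 37

Level-order visits nodes level by level from the root, left to right within each level.
Level 0: 19
Level 1: 16, 35
Level 2: 23, 8
Level 3: 21, 2
Level 4: 22, 24, 26
Level 5: 4, 9, 14
Level 6: 3, 39, 5
Level 7: 37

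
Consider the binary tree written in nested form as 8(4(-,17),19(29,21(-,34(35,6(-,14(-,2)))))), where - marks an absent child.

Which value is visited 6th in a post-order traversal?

14

Post-order visits the left subtree, then the right subtree, then the node.
At 8: go left to 4.
  At 4: no left child.
  At 4: go right to 17.
    17 is a leaf — visit 17.
  Visit 4.
At 8: go right to 19.
  At 19: go left to 29.
    29 is a leaf — visit 29.
  At 19: go right to 21.
    At 21: no left child.
    At 21: go right to 34.
      At 34: go left to 35.
        35 is a leaf — visit 35.
      At 34: go right to 6.
        At 6: no left child.
        At 6: go right to 14.
          At 14: no left child.
          At 14: go right to 2.
            2 is a leaf — visit 2.
          Visit 14.
        Visit 6.
      Visit 34.
    Visit 21.
  Visit 19.
Visit 8.
Full post-order sequence: 17, 4, 29, 35, 2, 14, 6, 34, 21, 19, 8.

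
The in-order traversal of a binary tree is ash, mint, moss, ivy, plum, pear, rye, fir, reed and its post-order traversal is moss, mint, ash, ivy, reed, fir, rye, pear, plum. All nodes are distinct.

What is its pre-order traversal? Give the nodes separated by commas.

plum, ivy, ash, mint, moss, pear, rye, fir, reed

The last element of post-order is the root; it splits in-order into left and right subtrees.
Root plum: left subtree has 4 nodes {ash, mint, moss, ivy}, right has 4 {pear, rye, fir, reed}.
  Root ivy: left subtree has 3 nodes {ash, mint, moss}, right has 0 { }.
    Root ash: left subtree has 0 nodes { }, right has 2 {mint, moss}.
      Root mint: left subtree has 0 nodes { }, right has 1 {moss}.
  Root pear: left subtree has 0 nodes { }, right has 3 {rye, fir, reed}.
    Root rye: left subtree has 0 nodes { }, right has 2 {fir, reed}.
      Root fir: left subtree has 0 nodes { }, right has 1 {reed}.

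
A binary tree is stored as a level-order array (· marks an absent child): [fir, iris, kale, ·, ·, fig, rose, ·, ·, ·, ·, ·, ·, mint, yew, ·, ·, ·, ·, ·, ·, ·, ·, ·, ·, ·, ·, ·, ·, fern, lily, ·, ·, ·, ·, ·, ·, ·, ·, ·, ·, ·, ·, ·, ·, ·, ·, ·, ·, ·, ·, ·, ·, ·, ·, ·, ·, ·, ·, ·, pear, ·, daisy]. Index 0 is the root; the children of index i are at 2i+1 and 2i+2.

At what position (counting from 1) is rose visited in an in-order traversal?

In-order visits the left subtree, then the node, then the right subtree.
At fir: go left to iris.
  iris is a leaf — visit iris.
Visit fir.
At fir: go right to kale.
  At kale: go left to fig.
    fig is a leaf — visit fig.
  Visit kale.
  At kale: go right to rose.
    At rose: go left to mint.
      mint is a leaf — visit mint.
    Visit rose.
    At rose: go right to yew.
      At yew: go left to fern.
        At fern: no left child.
        Visit fern.
        At fern: go right to pear.
          pear is a leaf — visit pear.
      Visit yew.
      At yew: go right to lily.
        At lily: no left child.
        Visit lily.
        At lily: go right to daisy.
          daisy is a leaf — visit daisy.
Full in-order sequence: iris, fir, fig, kale, mint, rose, fern, pear, yew, lily, daisy.

6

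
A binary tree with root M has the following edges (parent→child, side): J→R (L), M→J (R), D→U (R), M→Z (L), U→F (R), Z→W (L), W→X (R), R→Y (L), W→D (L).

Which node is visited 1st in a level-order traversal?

Level-order visits nodes level by level from the root, left to right within each level.
Level 0: M
Level 1: Z, J
Level 2: W, R
Level 3: D, X, Y
Level 4: U
Level 5: F
Full level-order sequence: M, Z, J, W, R, D, X, Y, U, F.

M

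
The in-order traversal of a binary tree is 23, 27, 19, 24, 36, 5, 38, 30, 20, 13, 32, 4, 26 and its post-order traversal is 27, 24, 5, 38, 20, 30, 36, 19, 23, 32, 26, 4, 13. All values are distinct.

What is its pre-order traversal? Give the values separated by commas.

13, 23, 19, 27, 36, 24, 30, 38, 5, 20, 4, 32, 26

The last element of post-order is the root; it splits in-order into left and right subtrees.
Root 13: left subtree has 9 nodes {23, 27, 19, 24, 36, 5, 38, 30, 20}, right has 3 {32, 4, 26}.
  Root 23: left subtree has 0 nodes { }, right has 8 {27, 19, 24, 36, 5, 38, 30, 20}.
    Root 19: left subtree has 1 node {27}, right has 6 {24, 36, 5, 38, 30, 20}.
      Root 36: left subtree has 1 node {24}, right has 4 {5, 38, 30, 20}.
        Root 30: left subtree has 2 nodes {5, 38}, right has 1 {20}.
          Root 38: left subtree has 1 node {5}, right has 0 { }.
  Root 4: left subtree has 1 node {32}, right has 1 {26}.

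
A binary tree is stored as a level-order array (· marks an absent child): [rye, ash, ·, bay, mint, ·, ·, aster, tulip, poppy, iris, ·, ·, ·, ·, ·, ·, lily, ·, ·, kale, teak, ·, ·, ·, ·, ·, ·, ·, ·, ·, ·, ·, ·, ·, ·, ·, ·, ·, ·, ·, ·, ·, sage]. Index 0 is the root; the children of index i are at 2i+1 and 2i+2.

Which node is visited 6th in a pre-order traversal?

lily

Pre-order visits the node, then its left subtree, then its right subtree.
Visit rye.
At rye: go left to ash.
  Visit ash.
  At ash: go left to bay.
    Visit bay.
    At bay: go left to aster.
      aster is a leaf — visit aster.
    At bay: go right to tulip.
      Visit tulip.
      At tulip: go left to lily.
        lily is a leaf — visit lily.
      At tulip: no right child.
  At ash: go right to mint.
    Visit mint.
    At mint: go left to poppy.
      Visit poppy.
      At poppy: no left child.
      At poppy: go right to kale.
        kale is a leaf — visit kale.
    At mint: go right to iris.
      Visit iris.
      At iris: go left to teak.
        Visit teak.
        At teak: go left to sage.
          sage is a leaf — visit sage.
        At teak: no right child.
      At iris: no right child.
At rye: no right child.
Full pre-order sequence: rye, ash, bay, aster, tulip, lily, mint, poppy, kale, iris, teak, sage.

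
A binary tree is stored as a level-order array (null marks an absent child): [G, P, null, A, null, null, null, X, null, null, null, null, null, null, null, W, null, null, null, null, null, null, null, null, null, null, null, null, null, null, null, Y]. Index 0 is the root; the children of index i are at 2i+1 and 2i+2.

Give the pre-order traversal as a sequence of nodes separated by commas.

Pre-order visits the node, then its left subtree, then its right subtree.
Visit G.
At G: go left to P.
  Visit P.
  At P: go left to A.
    Visit A.
    At A: go left to X.
      Visit X.
      At X: go left to W.
        Visit W.
        At W: go left to Y.
          Y is a leaf — visit Y.
        At W: no right child.
      At X: no right child.
    At A: no right child.
  At P: no right child.
At G: no right child.

G, P, A, X, W, Y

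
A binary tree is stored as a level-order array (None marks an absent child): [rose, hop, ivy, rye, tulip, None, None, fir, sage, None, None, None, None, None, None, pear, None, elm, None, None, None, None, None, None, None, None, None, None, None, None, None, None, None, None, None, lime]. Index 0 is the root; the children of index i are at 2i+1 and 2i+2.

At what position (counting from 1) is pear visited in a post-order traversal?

Post-order visits the left subtree, then the right subtree, then the node.
At rose: go left to hop.
  At hop: go left to rye.
    At rye: go left to fir.
      At fir: go left to pear.
        pear is a leaf — visit pear.
      At fir: no right child.
      Visit fir.
    At rye: go right to sage.
      At sage: go left to elm.
        At elm: go left to lime.
          lime is a leaf — visit lime.
        At elm: no right child.
        Visit elm.
      At sage: no right child.
      Visit sage.
    Visit rye.
  At hop: go right to tulip.
    tulip is a leaf — visit tulip.
  Visit hop.
At rose: go right to ivy.
  ivy is a leaf — visit ivy.
Visit rose.
Full post-order sequence: pear, fir, lime, elm, sage, rye, tulip, hop, ivy, rose.

1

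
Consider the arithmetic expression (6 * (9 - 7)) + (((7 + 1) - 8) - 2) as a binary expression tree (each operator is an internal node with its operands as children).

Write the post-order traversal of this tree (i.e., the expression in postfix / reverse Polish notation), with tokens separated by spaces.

6 9 7 - * 7 1 + 8 - 2 - +

Post-order on an expression tree gives postfix notation: for each operator, emit left operand, right operand, then the operator.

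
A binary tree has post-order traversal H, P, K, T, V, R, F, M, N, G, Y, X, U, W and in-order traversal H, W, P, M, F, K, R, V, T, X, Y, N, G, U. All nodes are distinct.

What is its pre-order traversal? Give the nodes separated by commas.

W, H, U, X, M, P, F, R, K, V, T, Y, G, N

The last element of post-order is the root; it splits in-order into left and right subtrees.
Root W: left subtree has 1 node {H}, right has 12 {P, M, F, K, R, V, T, X, Y, N, G, U}.
  Root U: left subtree has 11 nodes {P, M, F, K, R, V, T, X, Y, N, G}, right has 0 { }.
    Root X: left subtree has 7 nodes {P, M, F, K, R, V, T}, right has 3 {Y, N, G}.
      Root M: left subtree has 1 node {P}, right has 5 {F, K, R, V, T}.
        Root F: left subtree has 0 nodes { }, right has 4 {K, R, V, T}.
          Root R: left subtree has 1 node {K}, right has 2 {V, T}.
            Root V: left subtree has 0 nodes { }, right has 1 {T}.
      Root Y: left subtree has 0 nodes { }, right has 2 {N, G}.
        Root G: left subtree has 1 node {N}, right has 0 { }.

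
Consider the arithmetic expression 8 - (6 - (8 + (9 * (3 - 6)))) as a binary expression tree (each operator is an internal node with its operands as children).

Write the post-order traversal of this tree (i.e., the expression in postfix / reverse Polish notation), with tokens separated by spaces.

8 6 8 9 3 6 - * + - -

Post-order on an expression tree gives postfix notation: for each operator, emit left operand, right operand, then the operator.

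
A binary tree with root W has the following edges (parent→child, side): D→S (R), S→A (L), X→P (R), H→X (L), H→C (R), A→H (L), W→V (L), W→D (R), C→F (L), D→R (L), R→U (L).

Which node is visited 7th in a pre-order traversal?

Pre-order visits the node, then its left subtree, then its right subtree.
Visit W.
At W: go left to V.
  V is a leaf — visit V.
At W: go right to D.
  Visit D.
  At D: go left to R.
    Visit R.
    At R: go left to U.
      U is a leaf — visit U.
    At R: no right child.
  At D: go right to S.
    Visit S.
    At S: go left to A.
      Visit A.
      At A: go left to H.
        Visit H.
        At H: go left to X.
          Visit X.
          At X: no left child.
          At X: go right to P.
            P is a leaf — visit P.
        At H: go right to C.
          Visit C.
          At C: go left to F.
            F is a leaf — visit F.
          At C: no right child.
      At A: no right child.
    At S: no right child.
Full pre-order sequence: W, V, D, R, U, S, A, H, X, P, C, F.

A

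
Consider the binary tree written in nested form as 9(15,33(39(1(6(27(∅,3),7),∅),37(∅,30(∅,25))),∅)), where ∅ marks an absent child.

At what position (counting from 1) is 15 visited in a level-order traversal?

2

Level-order visits nodes level by level from the root, left to right within each level.
Level 0: 9
Level 1: 15, 33
Level 2: 39
Level 3: 1, 37
Level 4: 6, 30
Level 5: 27, 7, 25
Level 6: 3
Full level-order sequence: 9, 15, 33, 39, 1, 37, 6, 30, 27, 7, 25, 3.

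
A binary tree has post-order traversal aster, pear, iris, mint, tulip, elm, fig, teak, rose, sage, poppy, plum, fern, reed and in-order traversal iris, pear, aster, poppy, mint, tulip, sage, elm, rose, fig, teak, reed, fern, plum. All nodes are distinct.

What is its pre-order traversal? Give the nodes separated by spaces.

The last element of post-order is the root; it splits in-order into left and right subtrees.
Root reed: left subtree has 11 nodes {iris, pear, aster, poppy, mint, tulip, sage, elm, rose, fig, teak}, right has 2 {fern, plum}.
  Root poppy: left subtree has 3 nodes {iris, pear, aster}, right has 7 {mint, tulip, sage, elm, rose, fig, teak}.
    Root iris: left subtree has 0 nodes { }, right has 2 {pear, aster}.
      Root pear: left subtree has 0 nodes { }, right has 1 {aster}.
    Root sage: left subtree has 2 nodes {mint, tulip}, right has 4 {elm, rose, fig, teak}.
      Root tulip: left subtree has 1 node {mint}, right has 0 { }.
      Root rose: left subtree has 1 node {elm}, right has 2 {fig, teak}.
        Root teak: left subtree has 1 node {fig}, right has 0 { }.
  Root fern: left subtree has 0 nodes { }, right has 1 {plum}.

reed poppy iris pear aster sage tulip mint rose elm teak fig fern plum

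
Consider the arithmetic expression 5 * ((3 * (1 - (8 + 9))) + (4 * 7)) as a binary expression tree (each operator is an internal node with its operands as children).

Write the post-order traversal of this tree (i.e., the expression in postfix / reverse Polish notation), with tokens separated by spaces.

Post-order on an expression tree gives postfix notation: for each operator, emit left operand, right operand, then the operator.

5 3 1 8 9 + - * 4 7 * + *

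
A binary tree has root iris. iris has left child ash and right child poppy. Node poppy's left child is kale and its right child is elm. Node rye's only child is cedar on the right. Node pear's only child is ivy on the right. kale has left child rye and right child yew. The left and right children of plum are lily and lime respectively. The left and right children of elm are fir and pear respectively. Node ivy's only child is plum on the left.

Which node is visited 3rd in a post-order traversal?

rye

Post-order visits the left subtree, then the right subtree, then the node.
At iris: go left to ash.
  ash is a leaf — visit ash.
At iris: go right to poppy.
  At poppy: go left to kale.
    At kale: go left to rye.
      At rye: no left child.
      At rye: go right to cedar.
        cedar is a leaf — visit cedar.
      Visit rye.
    At kale: go right to yew.
      yew is a leaf — visit yew.
    Visit kale.
  At poppy: go right to elm.
    At elm: go left to fir.
      fir is a leaf — visit fir.
    At elm: go right to pear.
      At pear: no left child.
      At pear: go right to ivy.
        At ivy: go left to plum.
          At plum: go left to lily.
            lily is a leaf — visit lily.
          At plum: go right to lime.
            lime is a leaf — visit lime.
          Visit plum.
        At ivy: no right child.
        Visit ivy.
      Visit pear.
    Visit elm.
  Visit poppy.
Visit iris.
Full post-order sequence: ash, cedar, rye, yew, kale, fir, lily, lime, plum, ivy, pear, elm, poppy, iris.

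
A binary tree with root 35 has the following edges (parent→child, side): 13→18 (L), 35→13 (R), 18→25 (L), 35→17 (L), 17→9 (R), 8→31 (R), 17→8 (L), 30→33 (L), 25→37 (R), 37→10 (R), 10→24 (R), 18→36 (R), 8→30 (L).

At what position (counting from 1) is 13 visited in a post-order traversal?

13

Post-order visits the left subtree, then the right subtree, then the node.
At 35: go left to 17.
  At 17: go left to 8.
    At 8: go left to 30.
      At 30: go left to 33.
        33 is a leaf — visit 33.
      At 30: no right child.
      Visit 30.
    At 8: go right to 31.
      31 is a leaf — visit 31.
    Visit 8.
  At 17: go right to 9.
    9 is a leaf — visit 9.
  Visit 17.
At 35: go right to 13.
  At 13: go left to 18.
    At 18: go left to 25.
      At 25: no left child.
      At 25: go right to 37.
        At 37: no left child.
        At 37: go right to 10.
          At 10: no left child.
          At 10: go right to 24.
            24 is a leaf — visit 24.
          Visit 10.
        Visit 37.
      Visit 25.
    At 18: go right to 36.
      36 is a leaf — visit 36.
    Visit 18.
  At 13: no right child.
  Visit 13.
Visit 35.
Full post-order sequence: 33, 30, 31, 8, 9, 17, 24, 10, 37, 25, 36, 18, 13, 35.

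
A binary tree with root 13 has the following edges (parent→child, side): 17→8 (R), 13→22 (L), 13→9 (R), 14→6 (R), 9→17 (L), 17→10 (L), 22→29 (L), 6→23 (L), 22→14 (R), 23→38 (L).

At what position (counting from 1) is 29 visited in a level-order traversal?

Level-order visits nodes level by level from the root, left to right within each level.
Level 0: 13
Level 1: 22, 9
Level 2: 29, 14, 17
Level 3: 6, 10, 8
Level 4: 23
Level 5: 38
Full level-order sequence: 13, 22, 9, 29, 14, 17, 6, 10, 8, 23, 38.

4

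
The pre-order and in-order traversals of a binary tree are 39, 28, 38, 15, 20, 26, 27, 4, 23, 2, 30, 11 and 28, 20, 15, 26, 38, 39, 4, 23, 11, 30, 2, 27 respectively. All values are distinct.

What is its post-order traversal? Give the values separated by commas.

The first element of pre-order is the root; it splits in-order into left and right subtrees.
Root 39: left subtree has 5 nodes {28, 20, 15, 26, 38}, right has 6 {4, 23, 11, 30, 2, 27}.
  Root 28: left subtree has 0 nodes { }, right has 4 {20, 15, 26, 38}.
    Root 38: left subtree has 3 nodes {20, 15, 26}, right has 0 { }.
      Root 15: left subtree has 1 node {20}, right has 1 {26}.
  Root 27: left subtree has 5 nodes {4, 23, 11, 30, 2}, right has 0 { }.
    Root 4: left subtree has 0 nodes { }, right has 4 {23, 11, 30, 2}.
      Root 23: left subtree has 0 nodes { }, right has 3 {11, 30, 2}.
        Root 2: left subtree has 2 nodes {11, 30}, right has 0 { }.
          Root 30: left subtree has 1 node {11}, right has 0 { }.

20, 26, 15, 38, 28, 11, 30, 2, 23, 4, 27, 39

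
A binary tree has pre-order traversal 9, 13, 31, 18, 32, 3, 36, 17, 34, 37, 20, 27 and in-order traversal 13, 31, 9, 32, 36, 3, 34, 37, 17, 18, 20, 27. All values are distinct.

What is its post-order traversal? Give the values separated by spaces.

31 13 36 37 34 17 3 32 27 20 18 9

The first element of pre-order is the root; it splits in-order into left and right subtrees.
Root 9: left subtree has 2 nodes {13, 31}, right has 9 {32, 36, 3, 34, 37, 17, 18, 20, 27}.
  Root 13: left subtree has 0 nodes { }, right has 1 {31}.
  Root 18: left subtree has 6 nodes {32, 36, 3, 34, 37, 17}, right has 2 {20, 27}.
    Root 32: left subtree has 0 nodes { }, right has 5 {36, 3, 34, 37, 17}.
      Root 3: left subtree has 1 node {36}, right has 3 {34, 37, 17}.
        Root 17: left subtree has 2 nodes {34, 37}, right has 0 { }.
          Root 34: left subtree has 0 nodes { }, right has 1 {37}.
    Root 20: left subtree has 0 nodes { }, right has 1 {27}.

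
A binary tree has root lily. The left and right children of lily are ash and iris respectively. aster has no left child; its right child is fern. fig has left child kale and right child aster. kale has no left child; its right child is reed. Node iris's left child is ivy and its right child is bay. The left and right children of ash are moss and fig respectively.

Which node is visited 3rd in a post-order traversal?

Post-order visits the left subtree, then the right subtree, then the node.
At lily: go left to ash.
  At ash: go left to moss.
    moss is a leaf — visit moss.
  At ash: go right to fig.
    At fig: go left to kale.
      At kale: no left child.
      At kale: go right to reed.
        reed is a leaf — visit reed.
      Visit kale.
    At fig: go right to aster.
      At aster: no left child.
      At aster: go right to fern.
        fern is a leaf — visit fern.
      Visit aster.
    Visit fig.
  Visit ash.
At lily: go right to iris.
  At iris: go left to ivy.
    ivy is a leaf — visit ivy.
  At iris: go right to bay.
    bay is a leaf — visit bay.
  Visit iris.
Visit lily.
Full post-order sequence: moss, reed, kale, fern, aster, fig, ash, ivy, bay, iris, lily.

kale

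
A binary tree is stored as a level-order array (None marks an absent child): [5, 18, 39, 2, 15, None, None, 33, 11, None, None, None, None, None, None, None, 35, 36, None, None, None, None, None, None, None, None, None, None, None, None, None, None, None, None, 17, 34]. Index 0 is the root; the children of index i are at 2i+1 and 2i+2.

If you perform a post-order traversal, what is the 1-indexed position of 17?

Post-order visits the left subtree, then the right subtree, then the node.
At 5: go left to 18.
  At 18: go left to 2.
    At 2: go left to 33.
      At 33: no left child.
      At 33: go right to 35.
        At 35: no left child.
        At 35: go right to 17.
          17 is a leaf — visit 17.
        Visit 35.
      Visit 33.
    At 2: go right to 11.
      At 11: go left to 36.
        At 36: go left to 34.
          34 is a leaf — visit 34.
        At 36: no right child.
        Visit 36.
      At 11: no right child.
      Visit 11.
    Visit 2.
  At 18: go right to 15.
    15 is a leaf — visit 15.
  Visit 18.
At 5: go right to 39.
  39 is a leaf — visit 39.
Visit 5.
Full post-order sequence: 17, 35, 33, 34, 36, 11, 2, 15, 18, 39, 5.

1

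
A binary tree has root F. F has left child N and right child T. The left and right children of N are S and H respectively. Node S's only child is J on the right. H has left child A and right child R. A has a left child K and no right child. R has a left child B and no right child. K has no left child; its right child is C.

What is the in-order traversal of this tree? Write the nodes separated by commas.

In-order visits the left subtree, then the node, then the right subtree.
At F: go left to N.
  At N: go left to S.
    At S: no left child.
    Visit S.
    At S: go right to J.
      J is a leaf — visit J.
  Visit N.
  At N: go right to H.
    At H: go left to A.
      At A: go left to K.
        At K: no left child.
        Visit K.
        At K: go right to C.
          C is a leaf — visit C.
      Visit A.
      At A: no right child.
    Visit H.
    At H: go right to R.
      At R: go left to B.
        B is a leaf — visit B.
      Visit R.
      At R: no right child.
Visit F.
At F: go right to T.
  T is a leaf — visit T.

S, J, N, K, C, A, H, B, R, F, T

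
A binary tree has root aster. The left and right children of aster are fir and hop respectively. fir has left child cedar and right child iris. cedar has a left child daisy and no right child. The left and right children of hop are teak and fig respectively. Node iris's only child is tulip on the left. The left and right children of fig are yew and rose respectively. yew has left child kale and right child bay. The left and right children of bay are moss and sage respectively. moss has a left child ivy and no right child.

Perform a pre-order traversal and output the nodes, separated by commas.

aster, fir, cedar, daisy, iris, tulip, hop, teak, fig, yew, kale, bay, moss, ivy, sage, rose

Pre-order visits the node, then its left subtree, then its right subtree.
Visit aster.
At aster: go left to fir.
  Visit fir.
  At fir: go left to cedar.
    Visit cedar.
    At cedar: go left to daisy.
      daisy is a leaf — visit daisy.
    At cedar: no right child.
  At fir: go right to iris.
    Visit iris.
    At iris: go left to tulip.
      tulip is a leaf — visit tulip.
    At iris: no right child.
At aster: go right to hop.
  Visit hop.
  At hop: go left to teak.
    teak is a leaf — visit teak.
  At hop: go right to fig.
    Visit fig.
    At fig: go left to yew.
      Visit yew.
      At yew: go left to kale.
        kale is a leaf — visit kale.
      At yew: go right to bay.
        Visit bay.
        At bay: go left to moss.
          Visit moss.
          At moss: go left to ivy.
            ivy is a leaf — visit ivy.
          At moss: no right child.
        At bay: go right to sage.
          sage is a leaf — visit sage.
    At fig: go right to rose.
      rose is a leaf — visit rose.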